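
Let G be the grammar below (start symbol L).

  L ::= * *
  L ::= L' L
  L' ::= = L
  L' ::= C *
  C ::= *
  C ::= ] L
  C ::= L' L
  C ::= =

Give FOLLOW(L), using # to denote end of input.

{ #, *, =, ] }

L is the start symbol, so # ∈ FOLLOW(L).
In L ::= L' L: L is at the end, add FOLLOW(L) = { #, *, =, ] }.
In L' ::= = L: L is at the end, add FOLLOW(L') = { *, =, ] }.
In C ::= ] L: L is at the end, add FOLLOW(C) = { * }.
In C ::= L' L: L is at the end, add FOLLOW(C) = { * }.
Union: FOLLOW(L) = { #, *, =, ] }.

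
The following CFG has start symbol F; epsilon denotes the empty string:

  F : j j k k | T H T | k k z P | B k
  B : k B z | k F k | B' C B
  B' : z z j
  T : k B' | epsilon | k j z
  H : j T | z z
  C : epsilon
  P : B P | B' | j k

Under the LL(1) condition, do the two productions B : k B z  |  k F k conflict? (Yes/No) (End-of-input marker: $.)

FIRST(k B z) = { k } and FIRST(k F k) = { k }.
Both contain k, so the two alternatives are not disjoint — LL(1) conflict.

Yes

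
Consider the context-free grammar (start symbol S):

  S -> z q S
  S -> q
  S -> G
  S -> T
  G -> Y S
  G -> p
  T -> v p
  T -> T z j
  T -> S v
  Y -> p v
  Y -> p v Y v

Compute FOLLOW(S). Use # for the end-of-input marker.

S is the start symbol, so # ∈ FOLLOW(S).
In S -> z q S: S is at the end, add FOLLOW(S) = { #, v }.
In G -> Y S: S is at the end, add FOLLOW(G) = { #, v }.
In T -> S v: add FIRST(v) = { v }.
Union: FOLLOW(S) = { #, v }.

{ #, v }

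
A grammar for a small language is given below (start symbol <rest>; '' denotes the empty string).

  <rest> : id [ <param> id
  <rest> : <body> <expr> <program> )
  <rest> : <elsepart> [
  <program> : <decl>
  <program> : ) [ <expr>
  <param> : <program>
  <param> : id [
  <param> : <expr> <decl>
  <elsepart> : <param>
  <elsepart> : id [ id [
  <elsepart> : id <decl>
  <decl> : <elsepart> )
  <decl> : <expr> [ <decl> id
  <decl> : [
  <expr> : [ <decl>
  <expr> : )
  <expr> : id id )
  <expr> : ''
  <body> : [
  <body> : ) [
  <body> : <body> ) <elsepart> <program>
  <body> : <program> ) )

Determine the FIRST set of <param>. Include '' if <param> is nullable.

From <param> : <program>: add FIRST(<program>) = { ), [, id }.
<param> : id [ contributes {id}.
From <param> : <expr> <decl>: <expr> nullable, take FIRST(<expr>) ∪ FIRST(<decl>) = { ), [, id }.
Union: FIRST(<param>) = { ), [, id }.

{ ), [, id }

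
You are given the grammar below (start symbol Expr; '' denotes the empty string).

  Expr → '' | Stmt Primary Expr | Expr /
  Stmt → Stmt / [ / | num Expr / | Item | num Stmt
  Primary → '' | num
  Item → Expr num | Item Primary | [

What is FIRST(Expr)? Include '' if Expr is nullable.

{ /, [, num, '' }

Expr → '' contributes ''.
From Expr → Stmt Primary Expr: add FIRST(Stmt) = { /, [, num }.
From Expr → Expr /: Expr nullable, take FIRST(Expr) ∪ {/} = { /, [, num }.
Union: FIRST(Expr) = { /, [, num, '' }.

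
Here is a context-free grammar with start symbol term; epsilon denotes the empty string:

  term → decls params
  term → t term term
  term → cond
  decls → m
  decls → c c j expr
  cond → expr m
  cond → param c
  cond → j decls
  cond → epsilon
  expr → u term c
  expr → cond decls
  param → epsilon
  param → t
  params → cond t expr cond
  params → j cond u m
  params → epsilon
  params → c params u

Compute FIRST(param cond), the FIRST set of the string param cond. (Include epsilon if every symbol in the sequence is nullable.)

{ c, j, m, t, u, epsilon }

Add FIRST(param)\{epsilon} = { t }; param is nullable, continue.
Add FIRST(cond)\{epsilon} = { c, j, m, t, u }; cond is nullable, continue.
Every symbol is nullable, so include epsilon.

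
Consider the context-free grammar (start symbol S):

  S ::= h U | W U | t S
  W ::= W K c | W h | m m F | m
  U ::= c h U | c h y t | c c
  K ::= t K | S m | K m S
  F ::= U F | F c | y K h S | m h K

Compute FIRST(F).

{ c, m, y }

From F ::= U F: add FIRST(U) = { c }.
From F ::= F c: add FIRST(F) = { c, m, y }.
F ::= y K h S contributes {y}.
F ::= m h K contributes {m}.
Union: FIRST(F) = { c, m, y }.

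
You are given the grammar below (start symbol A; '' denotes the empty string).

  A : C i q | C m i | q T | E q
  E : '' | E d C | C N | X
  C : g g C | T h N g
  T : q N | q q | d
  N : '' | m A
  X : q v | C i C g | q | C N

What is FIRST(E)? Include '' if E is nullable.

E : '' contributes ''.
From E : E d C: E nullable, take FIRST(E) ∪ {d} = { d, g, q }.
From E : C N: add FIRST(C) = { d, g, q }.
From E : X: add FIRST(X) = { d, g, q }.
Union: FIRST(E) = { d, g, q, '' }.

{ d, g, q, '' }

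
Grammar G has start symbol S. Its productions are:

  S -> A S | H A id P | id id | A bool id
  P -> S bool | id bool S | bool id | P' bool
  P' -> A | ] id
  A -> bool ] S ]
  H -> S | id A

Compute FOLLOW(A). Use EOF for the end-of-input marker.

In S -> A S: add FIRST(S) = { bool, id }.
In S -> H A id P: add FIRST(id P) = { id }.
In S -> A bool id: add FIRST(bool id) = { bool }.
In P' -> A: A is at the end, add FOLLOW(P') = { bool }.
In H -> id A: A is at the end, add FOLLOW(H) = { bool }.
Union: FOLLOW(A) = { bool, id }.

{ bool, id }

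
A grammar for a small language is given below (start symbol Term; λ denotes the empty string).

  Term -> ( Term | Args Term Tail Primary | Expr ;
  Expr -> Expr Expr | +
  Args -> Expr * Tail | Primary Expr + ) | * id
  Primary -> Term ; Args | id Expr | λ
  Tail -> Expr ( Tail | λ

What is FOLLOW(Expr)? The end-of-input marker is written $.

{ $, (, *, +, ;, id }

In Term -> Expr ;: add FIRST(;) = { ; }.
In Expr -> Expr Expr: add FIRST(Expr) = { + }.
In Expr -> Expr Expr: Expr is at the end, add FOLLOW(Expr) = { $, (, *, +, ;, id }.
In Args -> Expr * Tail: add FIRST(* Tail) = { * }.
In Args -> Primary Expr + ): add FIRST(+ )) = { + }.
In Primary -> id Expr: Expr is at the end, add FOLLOW(Primary) = { $, (, *, +, ;, id }.
In Tail -> Expr ( Tail: add FIRST(( Tail) = { ( }.
Union: FOLLOW(Expr) = { $, (, *, +, ;, id }.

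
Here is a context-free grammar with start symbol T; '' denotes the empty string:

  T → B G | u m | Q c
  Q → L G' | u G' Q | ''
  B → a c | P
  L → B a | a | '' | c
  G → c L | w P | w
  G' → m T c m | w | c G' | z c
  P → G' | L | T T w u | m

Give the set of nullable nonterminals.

Directly nullable (have an ''-production): Q, L.
B → P with every symbol nullable, so B is nullable.
P → L with every symbol nullable, so P is nullable.
No other nonterminal has a production whose RHS symbols are all nullable.

{ B, L, P, Q }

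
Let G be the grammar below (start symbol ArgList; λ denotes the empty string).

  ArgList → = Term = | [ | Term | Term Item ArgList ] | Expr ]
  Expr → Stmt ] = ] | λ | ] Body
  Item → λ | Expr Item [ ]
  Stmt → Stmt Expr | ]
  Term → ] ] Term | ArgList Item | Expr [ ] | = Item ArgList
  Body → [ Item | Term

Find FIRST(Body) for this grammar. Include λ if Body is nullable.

{ =, [, ] }

Body → [ Item contributes {[}.
From Body → Term: add FIRST(Term) = { =, [, ] }.
Union: FIRST(Body) = { =, [, ] }.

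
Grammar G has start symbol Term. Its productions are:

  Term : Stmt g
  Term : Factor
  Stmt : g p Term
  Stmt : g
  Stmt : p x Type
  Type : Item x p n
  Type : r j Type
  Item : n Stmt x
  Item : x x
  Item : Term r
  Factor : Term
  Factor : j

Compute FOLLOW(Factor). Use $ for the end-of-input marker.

{ $, g, r, x }

In Term : Factor: Factor is at the end, add FOLLOW(Term) = { $, g, r, x }.
Union: FOLLOW(Factor) = { $, g, r, x }.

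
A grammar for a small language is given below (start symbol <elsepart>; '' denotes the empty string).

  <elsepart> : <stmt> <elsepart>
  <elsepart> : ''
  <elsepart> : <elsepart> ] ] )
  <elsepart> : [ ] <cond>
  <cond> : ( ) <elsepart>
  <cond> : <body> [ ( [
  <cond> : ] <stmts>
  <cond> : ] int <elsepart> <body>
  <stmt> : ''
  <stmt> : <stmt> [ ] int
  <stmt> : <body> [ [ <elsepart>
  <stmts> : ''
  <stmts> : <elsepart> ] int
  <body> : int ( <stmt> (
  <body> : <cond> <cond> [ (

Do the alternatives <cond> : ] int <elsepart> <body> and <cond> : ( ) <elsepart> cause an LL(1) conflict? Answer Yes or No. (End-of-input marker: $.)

FIRST(] int <elsepart> <body>) = { ] } and FIRST(( ) <elsepart>) = { ( }.
The FIRST sets are disjoint and neither alternative is nullable — no conflict.

No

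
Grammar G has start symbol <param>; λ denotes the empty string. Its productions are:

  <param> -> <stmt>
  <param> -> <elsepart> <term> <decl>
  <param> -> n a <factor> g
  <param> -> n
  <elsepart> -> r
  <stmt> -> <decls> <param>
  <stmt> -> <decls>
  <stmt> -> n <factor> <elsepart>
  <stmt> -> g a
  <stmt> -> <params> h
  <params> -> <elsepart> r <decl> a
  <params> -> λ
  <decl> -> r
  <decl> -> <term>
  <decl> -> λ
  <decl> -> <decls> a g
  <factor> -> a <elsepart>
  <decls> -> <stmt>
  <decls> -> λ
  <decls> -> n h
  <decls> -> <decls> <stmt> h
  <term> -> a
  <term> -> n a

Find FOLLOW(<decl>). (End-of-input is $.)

In <param> -> <elsepart> <term> <decl>: <decl> is at the end, add FOLLOW(<param>) = { $, a, g, h, n, r }.
In <params> -> <elsepart> r <decl> a: add FIRST(a) = { a }.
Union: FOLLOW(<decl>) = { $, a, g, h, n, r }.

{ $, a, g, h, n, r }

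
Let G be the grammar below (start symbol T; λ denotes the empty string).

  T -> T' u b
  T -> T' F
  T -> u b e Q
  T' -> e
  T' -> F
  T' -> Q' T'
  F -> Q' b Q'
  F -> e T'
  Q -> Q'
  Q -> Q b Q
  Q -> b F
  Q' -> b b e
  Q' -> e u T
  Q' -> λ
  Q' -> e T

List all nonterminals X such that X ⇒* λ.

{ Q, Q' }

Directly nullable (have an λ-production): Q'.
Q -> Q' with every symbol nullable, so Q is nullable.
No other nonterminal has a production whose RHS symbols are all nullable.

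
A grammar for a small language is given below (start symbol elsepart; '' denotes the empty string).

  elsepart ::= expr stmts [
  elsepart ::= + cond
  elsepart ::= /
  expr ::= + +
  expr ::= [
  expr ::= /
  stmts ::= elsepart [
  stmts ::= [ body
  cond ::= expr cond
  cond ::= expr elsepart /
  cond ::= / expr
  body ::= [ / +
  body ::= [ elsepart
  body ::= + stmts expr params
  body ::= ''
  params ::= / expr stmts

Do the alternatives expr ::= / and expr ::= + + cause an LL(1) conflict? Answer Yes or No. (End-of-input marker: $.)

No

FIRST(/) = { / } and FIRST(+ +) = { + }.
The FIRST sets are disjoint and neither alternative is nullable — no conflict.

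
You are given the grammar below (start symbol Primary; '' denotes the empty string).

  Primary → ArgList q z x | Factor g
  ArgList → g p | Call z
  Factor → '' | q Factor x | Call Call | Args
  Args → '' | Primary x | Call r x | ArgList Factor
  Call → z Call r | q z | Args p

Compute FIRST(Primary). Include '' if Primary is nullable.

{ g, p, q, z }

From Primary → ArgList q z x: add FIRST(ArgList) = { g, p, q, z }.
From Primary → Factor g: Factor nullable, take FIRST(Factor) ∪ {g} = { g, p, q, z }.
Union: FIRST(Primary) = { g, p, q, z }.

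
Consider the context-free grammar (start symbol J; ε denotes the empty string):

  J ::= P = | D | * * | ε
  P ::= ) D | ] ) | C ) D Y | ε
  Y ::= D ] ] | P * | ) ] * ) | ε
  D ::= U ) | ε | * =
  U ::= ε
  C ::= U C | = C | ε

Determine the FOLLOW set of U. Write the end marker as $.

In D ::= U ): add FIRST()) = { ) }.
In C ::= U C: add FIRST(C)\{ε} = { = }.
  Since C is nullable, also add FOLLOW(C) = { ) }.
Union: FOLLOW(U) = { ), = }.

{ ), = }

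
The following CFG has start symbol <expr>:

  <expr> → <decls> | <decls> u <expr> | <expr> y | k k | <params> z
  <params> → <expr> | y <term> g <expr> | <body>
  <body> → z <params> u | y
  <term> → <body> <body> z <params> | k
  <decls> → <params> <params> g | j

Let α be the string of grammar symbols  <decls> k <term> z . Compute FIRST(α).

Add FIRST(<decls>) = { j, k, y, z }; <decls> is not nullable, stop.

{ j, k, y, z }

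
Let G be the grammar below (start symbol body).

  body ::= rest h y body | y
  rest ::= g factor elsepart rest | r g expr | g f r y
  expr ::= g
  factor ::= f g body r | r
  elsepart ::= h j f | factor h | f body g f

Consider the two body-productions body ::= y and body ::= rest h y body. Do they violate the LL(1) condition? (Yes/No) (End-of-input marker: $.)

No

FIRST(y) = { y } and FIRST(rest h y body) = { g, r }.
The FIRST sets are disjoint and neither alternative is nullable — no conflict.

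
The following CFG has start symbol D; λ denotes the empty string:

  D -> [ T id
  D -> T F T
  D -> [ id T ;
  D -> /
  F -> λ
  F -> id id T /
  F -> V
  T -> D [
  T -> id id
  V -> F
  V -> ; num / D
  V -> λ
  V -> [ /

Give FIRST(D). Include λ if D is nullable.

{ /, [, id }

D -> [ T id contributes {[}.
From D -> T F T: add FIRST(T) = { /, [, id }.
D -> [ id T ; contributes {[}.
D -> / contributes {/}.
Union: FIRST(D) = { /, [, id }.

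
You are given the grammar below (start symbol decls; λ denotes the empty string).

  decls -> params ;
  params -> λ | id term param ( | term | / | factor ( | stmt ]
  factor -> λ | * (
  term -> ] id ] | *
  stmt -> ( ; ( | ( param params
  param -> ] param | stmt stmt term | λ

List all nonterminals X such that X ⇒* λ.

{ factor, param, params }

Directly nullable (have an λ-production): params, factor, param.
No other nonterminal has a production whose RHS symbols are all nullable.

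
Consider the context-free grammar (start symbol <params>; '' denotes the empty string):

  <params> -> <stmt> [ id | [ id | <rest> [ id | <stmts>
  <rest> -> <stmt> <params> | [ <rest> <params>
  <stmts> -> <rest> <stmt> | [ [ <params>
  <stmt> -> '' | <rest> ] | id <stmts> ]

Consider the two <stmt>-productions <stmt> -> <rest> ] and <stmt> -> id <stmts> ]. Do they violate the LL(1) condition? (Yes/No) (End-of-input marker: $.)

Yes

FIRST(<rest> ]) = { [, id } and FIRST(id <stmts> ]) = { id }.
Both contain id, so the two alternatives are not disjoint — LL(1) conflict.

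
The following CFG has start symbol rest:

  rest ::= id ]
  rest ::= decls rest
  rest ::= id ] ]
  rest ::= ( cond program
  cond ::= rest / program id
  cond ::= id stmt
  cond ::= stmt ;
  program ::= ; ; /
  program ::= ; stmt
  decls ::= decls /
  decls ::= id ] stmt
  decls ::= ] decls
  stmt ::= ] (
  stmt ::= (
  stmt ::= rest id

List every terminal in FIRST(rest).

rest ::= id ] contributes {id}.
From rest ::= decls rest: add FIRST(decls) = { ], id }.
rest ::= id ] ] contributes {id}.
rest ::= ( cond program contributes {(}.
Union: FIRST(rest) = { (, ], id }.

{ (, ], id }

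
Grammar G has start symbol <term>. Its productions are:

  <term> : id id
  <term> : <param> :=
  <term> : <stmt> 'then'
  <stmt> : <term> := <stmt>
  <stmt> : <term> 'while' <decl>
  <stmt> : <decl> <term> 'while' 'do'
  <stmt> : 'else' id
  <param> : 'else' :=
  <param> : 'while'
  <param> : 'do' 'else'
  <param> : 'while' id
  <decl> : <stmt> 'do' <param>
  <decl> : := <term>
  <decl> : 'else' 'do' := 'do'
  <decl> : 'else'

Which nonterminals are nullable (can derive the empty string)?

{ } (none)

No nonterminal has an empty production or an RHS whose symbols are all nullable.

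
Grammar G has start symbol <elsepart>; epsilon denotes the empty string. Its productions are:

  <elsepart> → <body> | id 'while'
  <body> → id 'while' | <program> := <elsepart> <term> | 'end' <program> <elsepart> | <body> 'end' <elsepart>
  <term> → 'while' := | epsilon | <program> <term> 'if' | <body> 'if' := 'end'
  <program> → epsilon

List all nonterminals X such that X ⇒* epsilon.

Directly nullable (have an epsilon-production): <term>, <program>.
No other nonterminal has a production whose RHS symbols are all nullable.

{ <program>, <term> }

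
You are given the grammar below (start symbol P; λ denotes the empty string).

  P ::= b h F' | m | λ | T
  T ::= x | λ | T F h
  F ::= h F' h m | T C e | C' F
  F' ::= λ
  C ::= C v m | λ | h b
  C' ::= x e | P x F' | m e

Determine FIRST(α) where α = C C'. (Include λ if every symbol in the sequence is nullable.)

Add FIRST(C)\{λ} = { h, v }; C is nullable, continue.
Add FIRST(C') = { b, e, h, m, v, x }; C' is not nullable, stop.

{ b, e, h, m, v, x }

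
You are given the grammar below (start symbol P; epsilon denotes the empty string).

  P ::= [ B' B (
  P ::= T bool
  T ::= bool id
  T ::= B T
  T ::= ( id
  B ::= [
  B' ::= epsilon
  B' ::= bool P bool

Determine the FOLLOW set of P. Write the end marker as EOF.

{ EOF, bool }

P is the start symbol, so EOF ∈ FOLLOW(P).
In B' ::= bool P bool: add FIRST(bool) = { bool }.
Union: FOLLOW(P) = { EOF, bool }.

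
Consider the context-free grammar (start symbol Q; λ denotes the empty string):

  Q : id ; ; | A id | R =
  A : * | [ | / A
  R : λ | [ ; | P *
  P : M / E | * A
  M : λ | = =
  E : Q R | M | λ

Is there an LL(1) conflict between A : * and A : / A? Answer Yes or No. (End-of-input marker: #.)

FIRST(*) = { * } and FIRST(/ A) = { / }.
The FIRST sets are disjoint and neither alternative is nullable — no conflict.

No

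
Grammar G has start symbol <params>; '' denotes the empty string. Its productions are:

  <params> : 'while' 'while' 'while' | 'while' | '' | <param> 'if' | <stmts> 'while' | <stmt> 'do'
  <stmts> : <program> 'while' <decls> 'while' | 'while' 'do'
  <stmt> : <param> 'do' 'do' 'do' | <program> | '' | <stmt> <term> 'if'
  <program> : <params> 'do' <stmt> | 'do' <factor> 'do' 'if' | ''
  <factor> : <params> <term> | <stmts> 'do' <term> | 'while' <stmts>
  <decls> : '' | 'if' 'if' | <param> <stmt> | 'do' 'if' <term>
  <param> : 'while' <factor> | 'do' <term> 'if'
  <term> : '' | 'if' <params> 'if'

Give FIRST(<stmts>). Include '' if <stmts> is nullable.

{ 'do', 'if', 'while' }

From <stmts> : <program> 'while' <decls> 'while': <program> nullable, take FIRST(<program>) ∪ {'while'} = { 'do', 'if', 'while' }.
<stmts> : 'while' 'do' contributes {'while'}.
Union: FIRST(<stmts>) = { 'do', 'if', 'while' }.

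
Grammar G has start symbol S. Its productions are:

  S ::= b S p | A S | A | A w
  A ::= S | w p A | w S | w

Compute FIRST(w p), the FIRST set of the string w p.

w is a terminal; add {w} and stop.

{ w }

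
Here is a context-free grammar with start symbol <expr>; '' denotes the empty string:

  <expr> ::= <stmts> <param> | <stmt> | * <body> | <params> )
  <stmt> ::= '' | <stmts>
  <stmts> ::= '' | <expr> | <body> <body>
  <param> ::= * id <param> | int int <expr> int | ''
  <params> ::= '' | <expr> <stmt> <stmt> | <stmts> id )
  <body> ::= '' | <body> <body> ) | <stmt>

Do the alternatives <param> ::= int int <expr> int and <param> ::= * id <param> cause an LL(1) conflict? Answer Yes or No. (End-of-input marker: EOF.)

No

FIRST(int int <expr> int) = { int } and FIRST(* id <param>) = { * }.
The FIRST sets are disjoint and neither alternative is nullable — no conflict.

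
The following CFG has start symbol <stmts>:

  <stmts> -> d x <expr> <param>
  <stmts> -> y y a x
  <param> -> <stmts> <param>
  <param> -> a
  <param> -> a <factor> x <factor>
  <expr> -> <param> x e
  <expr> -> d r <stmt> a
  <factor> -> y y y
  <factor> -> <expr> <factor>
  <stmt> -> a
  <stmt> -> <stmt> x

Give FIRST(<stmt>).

{ a }

<stmt> -> a contributes {a}.
From <stmt> -> <stmt> x: add FIRST(<stmt>) = { a }.
Union: FIRST(<stmt>) = { a }.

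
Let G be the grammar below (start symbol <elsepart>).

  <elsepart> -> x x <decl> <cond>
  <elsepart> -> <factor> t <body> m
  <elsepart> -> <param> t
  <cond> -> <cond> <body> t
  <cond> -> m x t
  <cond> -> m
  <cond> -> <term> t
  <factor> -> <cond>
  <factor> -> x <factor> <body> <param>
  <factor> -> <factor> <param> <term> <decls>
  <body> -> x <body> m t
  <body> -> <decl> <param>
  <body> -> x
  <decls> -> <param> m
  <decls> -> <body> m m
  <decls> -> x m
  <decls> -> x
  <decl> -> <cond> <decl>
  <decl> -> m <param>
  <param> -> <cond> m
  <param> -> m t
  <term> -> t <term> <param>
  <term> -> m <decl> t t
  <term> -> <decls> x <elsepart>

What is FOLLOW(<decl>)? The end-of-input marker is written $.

In <elsepart> -> x x <decl> <cond>: add FIRST(<cond>) = { m, t, x }.
In <body> -> <decl> <param>: add FIRST(<param>) = { m, t, x }.
In <decl> -> <cond> <decl>: <decl> is at the end, add FOLLOW(<decl>) = { m, t, x }.
In <term> -> m <decl> t t: add FIRST(t t) = { t }.
Union: FOLLOW(<decl>) = { m, t, x }.

{ m, t, x }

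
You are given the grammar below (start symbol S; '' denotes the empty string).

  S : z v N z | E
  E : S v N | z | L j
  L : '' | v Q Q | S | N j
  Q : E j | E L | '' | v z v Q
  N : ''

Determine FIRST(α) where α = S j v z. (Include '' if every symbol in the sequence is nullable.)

Add FIRST(S) = { j, v, z }; S is not nullable, stop.

{ j, v, z }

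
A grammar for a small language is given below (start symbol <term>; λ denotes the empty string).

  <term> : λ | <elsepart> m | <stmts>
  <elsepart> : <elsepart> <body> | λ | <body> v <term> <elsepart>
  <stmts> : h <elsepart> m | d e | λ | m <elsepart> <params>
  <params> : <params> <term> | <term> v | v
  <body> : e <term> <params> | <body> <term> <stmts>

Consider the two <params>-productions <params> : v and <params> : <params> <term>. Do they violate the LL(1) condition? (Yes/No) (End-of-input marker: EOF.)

FIRST(v) = { v } and FIRST(<params> <term>) = { d, e, h, m, v }.
Both contain v, so the two alternatives are not disjoint — LL(1) conflict.

Yes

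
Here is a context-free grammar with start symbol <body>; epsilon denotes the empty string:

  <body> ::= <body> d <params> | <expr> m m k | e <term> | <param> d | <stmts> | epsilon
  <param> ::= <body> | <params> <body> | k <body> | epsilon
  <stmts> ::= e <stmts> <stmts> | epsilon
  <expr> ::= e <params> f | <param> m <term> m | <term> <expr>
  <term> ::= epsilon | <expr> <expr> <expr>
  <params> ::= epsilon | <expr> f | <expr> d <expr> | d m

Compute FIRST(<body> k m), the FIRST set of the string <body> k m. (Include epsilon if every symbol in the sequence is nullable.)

Add FIRST(<body>)\{epsilon} = { d, e, k, m }; <body> is nullable, continue.
k is a terminal; add {k} and stop.

{ d, e, k, m }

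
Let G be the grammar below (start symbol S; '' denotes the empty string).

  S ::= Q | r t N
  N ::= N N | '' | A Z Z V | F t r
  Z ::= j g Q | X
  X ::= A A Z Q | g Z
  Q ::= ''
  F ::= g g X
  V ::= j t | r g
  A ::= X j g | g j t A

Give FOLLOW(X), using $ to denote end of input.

In Z ::= X: X is at the end, add FOLLOW(Z) = { g, j, r, t }.
In F ::= g g X: X is at the end, add FOLLOW(F) = { t }.
In A ::= X j g: add FIRST(j g) = { j }.
Union: FOLLOW(X) = { g, j, r, t }.

{ g, j, r, t }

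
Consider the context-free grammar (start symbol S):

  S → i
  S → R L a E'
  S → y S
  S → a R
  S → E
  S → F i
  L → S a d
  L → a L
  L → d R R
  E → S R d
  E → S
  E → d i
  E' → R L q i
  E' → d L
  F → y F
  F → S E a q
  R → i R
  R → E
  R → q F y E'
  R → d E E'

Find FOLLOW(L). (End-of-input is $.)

{ $, a, d, i, q, y }

In S → R L a E': add FIRST(a E') = { a }.
In L → a L: L is at the end, add FOLLOW(L) = { $, a, d, i, q, y }.
In E' → R L q i: add FIRST(q i) = { q }.
In E' → d L: L is at the end, add FOLLOW(E') = { $, a, d, i, q, y }.
Union: FOLLOW(L) = { $, a, d, i, q, y }.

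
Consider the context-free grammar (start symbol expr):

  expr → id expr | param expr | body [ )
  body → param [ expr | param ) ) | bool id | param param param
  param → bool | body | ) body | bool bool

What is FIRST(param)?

{ ), bool }

param → bool contributes {bool}.
From param → body: add FIRST(body) = { ), bool }.
param → ) body contributes {)}.
param → bool bool contributes {bool}.
Union: FIRST(param) = { ), bool }.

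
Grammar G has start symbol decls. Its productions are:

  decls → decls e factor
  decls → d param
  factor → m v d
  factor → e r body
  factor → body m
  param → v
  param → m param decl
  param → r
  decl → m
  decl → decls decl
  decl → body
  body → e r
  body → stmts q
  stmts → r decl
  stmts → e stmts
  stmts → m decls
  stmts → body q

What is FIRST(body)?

{ e, m, r }

body → e r contributes {e}.
From body → stmts q: add FIRST(stmts) = { e, m, r }.
Union: FIRST(body) = { e, m, r }.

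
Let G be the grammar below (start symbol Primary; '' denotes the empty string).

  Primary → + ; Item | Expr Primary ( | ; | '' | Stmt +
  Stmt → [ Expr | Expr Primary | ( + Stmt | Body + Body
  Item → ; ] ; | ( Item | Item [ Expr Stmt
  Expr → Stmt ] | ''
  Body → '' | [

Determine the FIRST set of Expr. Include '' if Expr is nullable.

{ (, +, ;, [, ], '' }

From Expr → Stmt ]: Stmt nullable, take FIRST(Stmt) ∪ {]} = { (, +, ;, [, ] }.
Expr → '' contributes ''.
Union: FIRST(Expr) = { (, +, ;, [, ], '' }.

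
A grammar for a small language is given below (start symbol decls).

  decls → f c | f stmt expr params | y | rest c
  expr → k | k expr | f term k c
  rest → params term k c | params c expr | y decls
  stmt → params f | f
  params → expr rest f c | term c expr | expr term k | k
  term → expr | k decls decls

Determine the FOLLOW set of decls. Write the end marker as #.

decls is the start symbol, so # ∈ FOLLOW(decls).
In rest → y decls: decls is at the end, add FOLLOW(rest) = { c, f }.
In term → k decls decls: add FIRST(decls) = { f, k, y }.
In term → k decls decls: decls is at the end, add FOLLOW(term) = { c, k }.
Union: FOLLOW(decls) = { #, c, f, k, y }.

{ #, c, f, k, y }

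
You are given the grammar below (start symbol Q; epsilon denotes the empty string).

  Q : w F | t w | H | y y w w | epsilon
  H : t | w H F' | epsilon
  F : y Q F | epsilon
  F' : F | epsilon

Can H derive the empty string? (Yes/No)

H has an epsilon-production, so H ⇒ epsilon.

Yes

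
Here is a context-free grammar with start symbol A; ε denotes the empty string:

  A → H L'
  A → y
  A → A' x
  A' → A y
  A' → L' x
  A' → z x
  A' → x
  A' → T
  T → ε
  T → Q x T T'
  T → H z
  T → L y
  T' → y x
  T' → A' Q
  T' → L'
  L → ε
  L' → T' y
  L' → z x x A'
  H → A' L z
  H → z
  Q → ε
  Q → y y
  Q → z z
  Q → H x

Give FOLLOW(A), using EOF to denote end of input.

A is the start symbol, so EOF ∈ FOLLOW(A).
In A' → A y: add FIRST(y) = { y }.
Union: FOLLOW(A) = { EOF, y }.

{ EOF, y }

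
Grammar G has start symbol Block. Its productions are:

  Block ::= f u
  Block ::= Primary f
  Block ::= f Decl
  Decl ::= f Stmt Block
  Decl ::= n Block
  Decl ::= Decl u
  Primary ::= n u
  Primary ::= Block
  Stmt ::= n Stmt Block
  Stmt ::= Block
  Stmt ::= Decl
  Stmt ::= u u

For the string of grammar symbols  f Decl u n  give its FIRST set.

f is a terminal; add {f} and stop.

{ f }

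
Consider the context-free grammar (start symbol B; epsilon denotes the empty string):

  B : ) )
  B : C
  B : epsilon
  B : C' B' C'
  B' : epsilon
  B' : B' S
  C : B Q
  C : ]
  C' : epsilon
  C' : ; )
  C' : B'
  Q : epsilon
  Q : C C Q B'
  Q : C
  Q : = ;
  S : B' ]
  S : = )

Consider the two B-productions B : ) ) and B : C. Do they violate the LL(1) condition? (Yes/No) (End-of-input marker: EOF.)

Yes

FIRST() )) = { ) } and FIRST(C) = { ), ;, =, ], epsilon }.
Both contain ), so the two alternatives are not disjoint — LL(1) conflict.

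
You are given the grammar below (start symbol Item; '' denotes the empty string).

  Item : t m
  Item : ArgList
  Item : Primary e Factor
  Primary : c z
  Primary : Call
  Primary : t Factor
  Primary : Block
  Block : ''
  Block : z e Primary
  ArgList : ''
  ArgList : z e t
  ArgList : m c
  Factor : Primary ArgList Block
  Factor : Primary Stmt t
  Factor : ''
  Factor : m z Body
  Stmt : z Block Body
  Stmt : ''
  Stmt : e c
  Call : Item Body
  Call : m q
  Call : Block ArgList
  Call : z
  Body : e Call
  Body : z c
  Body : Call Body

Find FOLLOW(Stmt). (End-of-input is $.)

{ t }

In Factor : Primary Stmt t: add FIRST(t) = { t }.
Union: FOLLOW(Stmt) = { t }.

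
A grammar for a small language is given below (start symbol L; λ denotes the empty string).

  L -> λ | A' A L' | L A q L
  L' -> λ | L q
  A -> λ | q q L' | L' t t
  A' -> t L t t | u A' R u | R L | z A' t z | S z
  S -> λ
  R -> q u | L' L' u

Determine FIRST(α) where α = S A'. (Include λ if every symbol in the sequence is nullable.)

{ q, t, u, z }

Add FIRST(S)\{λ} = {  }; S is nullable, continue.
Add FIRST(A') = { q, t, u, z }; A' is not nullable, stop.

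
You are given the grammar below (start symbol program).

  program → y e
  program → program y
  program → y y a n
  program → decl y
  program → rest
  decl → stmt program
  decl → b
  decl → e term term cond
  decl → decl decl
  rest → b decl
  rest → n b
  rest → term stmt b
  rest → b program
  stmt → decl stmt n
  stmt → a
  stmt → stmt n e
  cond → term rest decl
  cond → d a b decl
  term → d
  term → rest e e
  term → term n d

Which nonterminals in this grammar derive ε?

{ } (none)

No nonterminal has an empty production or an RHS whose symbols are all nullable.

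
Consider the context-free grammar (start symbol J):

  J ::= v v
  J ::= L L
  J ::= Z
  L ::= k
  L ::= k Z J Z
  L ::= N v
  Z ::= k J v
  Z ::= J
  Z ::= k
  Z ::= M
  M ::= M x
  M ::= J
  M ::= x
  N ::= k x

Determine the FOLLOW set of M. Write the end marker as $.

{ $, k, v, x }

In Z ::= M: M is at the end, add FOLLOW(Z) = { $, k, v, x }.
In M ::= M x: add FIRST(x) = { x }.
Union: FOLLOW(M) = { $, k, v, x }.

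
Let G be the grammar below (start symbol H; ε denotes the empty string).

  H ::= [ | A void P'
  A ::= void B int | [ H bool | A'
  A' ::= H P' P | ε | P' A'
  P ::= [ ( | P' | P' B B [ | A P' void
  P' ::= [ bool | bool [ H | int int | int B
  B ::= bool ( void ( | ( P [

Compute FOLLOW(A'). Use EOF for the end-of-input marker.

In A ::= A': A' is at the end, add FOLLOW(A) = { [, bool, int, void }.
In A' ::= P' A': A' is at the end, add FOLLOW(A') = { [, bool, int, void }.
Union: FOLLOW(A') = { [, bool, int, void }.

{ [, bool, int, void }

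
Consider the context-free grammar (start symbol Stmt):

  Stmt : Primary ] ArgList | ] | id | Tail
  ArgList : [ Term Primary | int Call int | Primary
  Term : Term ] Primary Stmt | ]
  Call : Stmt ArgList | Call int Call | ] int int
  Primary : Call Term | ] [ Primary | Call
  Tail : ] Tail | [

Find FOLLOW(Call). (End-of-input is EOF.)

In ArgList : int Call int: add FIRST(int) = { int }.
In Call : Call int Call: add FIRST(int Call) = { int }.
In Call : Call int Call: Call is at the end, add FOLLOW(Call) = { EOF, [, ], id, int }.
In Primary : Call Term: add FIRST(Term) = { ] }.
In Primary : Call: Call is at the end, add FOLLOW(Primary) = { EOF, [, ], id, int }.
Union: FOLLOW(Call) = { EOF, [, ], id, int }.

{ EOF, [, ], id, int }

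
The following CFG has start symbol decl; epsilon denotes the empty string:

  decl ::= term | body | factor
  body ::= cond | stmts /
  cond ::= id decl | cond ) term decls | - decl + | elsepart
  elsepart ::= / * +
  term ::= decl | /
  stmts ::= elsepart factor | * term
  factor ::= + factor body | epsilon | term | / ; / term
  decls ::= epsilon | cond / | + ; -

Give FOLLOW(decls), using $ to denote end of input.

{ $, ), *, +, -, /, id }

In cond ::= cond ) term decls: decls is at the end, add FOLLOW(cond) = { $, ), *, +, -, /, id }.
Union: FOLLOW(decls) = { $, ), *, +, -, /, id }.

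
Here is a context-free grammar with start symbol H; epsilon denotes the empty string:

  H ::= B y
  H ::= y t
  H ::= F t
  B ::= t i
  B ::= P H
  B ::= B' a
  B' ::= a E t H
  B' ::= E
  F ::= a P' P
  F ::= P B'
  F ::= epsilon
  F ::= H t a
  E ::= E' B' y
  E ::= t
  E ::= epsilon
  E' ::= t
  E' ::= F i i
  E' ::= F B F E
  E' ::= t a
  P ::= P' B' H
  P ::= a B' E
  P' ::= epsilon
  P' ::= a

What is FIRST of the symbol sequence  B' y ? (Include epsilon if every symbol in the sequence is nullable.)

{ a, i, t, y }

Add FIRST(B')\{epsilon} = { a, i, t, y }; B' is nullable, continue.
y is a terminal; add {y} and stop.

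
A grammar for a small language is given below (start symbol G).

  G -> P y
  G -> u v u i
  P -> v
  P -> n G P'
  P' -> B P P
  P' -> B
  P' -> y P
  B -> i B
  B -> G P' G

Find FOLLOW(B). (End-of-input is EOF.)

{ n, u, v, y }

In P' -> B P P: add FIRST(P P) = { n, v }.
In P' -> B: B is at the end, add FOLLOW(P') = { n, u, v, y }.
In B -> i B: B is at the end, add FOLLOW(B) = { n, u, v, y }.
Union: FOLLOW(B) = { n, u, v, y }.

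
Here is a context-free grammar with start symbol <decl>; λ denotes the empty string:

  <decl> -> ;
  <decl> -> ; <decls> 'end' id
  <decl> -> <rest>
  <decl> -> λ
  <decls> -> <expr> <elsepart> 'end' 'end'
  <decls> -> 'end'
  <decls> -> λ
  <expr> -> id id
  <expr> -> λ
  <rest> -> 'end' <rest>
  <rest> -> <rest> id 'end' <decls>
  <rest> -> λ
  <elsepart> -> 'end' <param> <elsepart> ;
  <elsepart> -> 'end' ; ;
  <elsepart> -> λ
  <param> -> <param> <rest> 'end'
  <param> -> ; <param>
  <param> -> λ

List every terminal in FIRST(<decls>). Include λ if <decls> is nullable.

{ 'end', id, λ }

From <decls> -> <expr> <elsepart> 'end' 'end': <expr>, <elsepart> nullable, take FIRST(<expr>) ∪ FIRST(<elsepart>) ∪ {'end'} = { 'end', id }.
<decls> -> 'end' contributes {'end'}.
<decls> -> λ contributes λ.
Union: FIRST(<decls>) = { 'end', id, λ }.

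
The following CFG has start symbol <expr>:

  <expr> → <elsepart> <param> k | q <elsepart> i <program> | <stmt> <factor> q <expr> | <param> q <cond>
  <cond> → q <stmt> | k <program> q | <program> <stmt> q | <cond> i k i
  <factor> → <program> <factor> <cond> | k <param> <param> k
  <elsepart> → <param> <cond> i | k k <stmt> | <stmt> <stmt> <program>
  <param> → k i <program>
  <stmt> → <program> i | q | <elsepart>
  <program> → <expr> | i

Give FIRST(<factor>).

From <factor> → <program> <factor> <cond>: add FIRST(<program>) = { i, k, q }.
<factor> → k <param> <param> k contributes {k}.
Union: FIRST(<factor>) = { i, k, q }.

{ i, k, q }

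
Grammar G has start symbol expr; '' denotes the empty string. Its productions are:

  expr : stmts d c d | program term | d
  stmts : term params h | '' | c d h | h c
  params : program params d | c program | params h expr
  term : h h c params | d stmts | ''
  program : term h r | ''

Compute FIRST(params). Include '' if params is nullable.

From params : program params d: program nullable, take FIRST(program) ∪ FIRST(params) = { c, d, h }.
params : c program contributes {c}.
From params : params h expr: add FIRST(params) = { c, d, h }.
Union: FIRST(params) = { c, d, h }.

{ c, d, h }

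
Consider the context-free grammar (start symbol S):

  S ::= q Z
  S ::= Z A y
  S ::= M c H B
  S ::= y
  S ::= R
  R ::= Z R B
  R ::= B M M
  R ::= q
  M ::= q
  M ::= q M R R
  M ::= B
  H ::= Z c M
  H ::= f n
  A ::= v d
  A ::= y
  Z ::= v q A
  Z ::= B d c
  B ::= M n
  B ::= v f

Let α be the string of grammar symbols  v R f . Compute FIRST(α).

{ v }

v is a terminal; add {v} and stop.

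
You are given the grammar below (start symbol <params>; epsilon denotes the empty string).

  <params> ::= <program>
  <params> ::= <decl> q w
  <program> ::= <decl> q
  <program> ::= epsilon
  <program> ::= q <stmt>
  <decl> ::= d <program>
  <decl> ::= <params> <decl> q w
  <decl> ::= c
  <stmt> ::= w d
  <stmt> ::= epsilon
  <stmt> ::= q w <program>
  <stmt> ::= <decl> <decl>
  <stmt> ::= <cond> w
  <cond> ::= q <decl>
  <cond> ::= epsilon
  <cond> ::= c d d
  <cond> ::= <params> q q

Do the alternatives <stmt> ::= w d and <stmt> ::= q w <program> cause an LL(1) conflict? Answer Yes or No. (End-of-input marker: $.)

No

FIRST(w d) = { w } and FIRST(q w <program>) = { q }.
The FIRST sets are disjoint and neither alternative is nullable — no conflict.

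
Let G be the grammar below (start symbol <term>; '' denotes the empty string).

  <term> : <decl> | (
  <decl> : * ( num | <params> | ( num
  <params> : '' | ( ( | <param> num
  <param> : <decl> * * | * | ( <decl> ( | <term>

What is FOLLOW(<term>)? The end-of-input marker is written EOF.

<term> is the start symbol, so EOF ∈ FOLLOW(<term>).
In <param> : <term>: <term> is at the end, add FOLLOW(<param>) = { num }.
Union: FOLLOW(<term>) = { EOF, num }.

{ EOF, num }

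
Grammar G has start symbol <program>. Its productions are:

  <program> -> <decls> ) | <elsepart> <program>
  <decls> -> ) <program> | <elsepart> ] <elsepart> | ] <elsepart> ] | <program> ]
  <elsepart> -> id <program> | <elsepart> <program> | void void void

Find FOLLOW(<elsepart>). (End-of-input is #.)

{ ), ], id, void }

In <program> -> <elsepart> <program>: add FIRST(<program>) = { ), ], id, void }.
In <decls> -> <elsepart> ] <elsepart>: add FIRST(] <elsepart>) = { ] }.
In <decls> -> <elsepart> ] <elsepart>: <elsepart> is at the end, add FOLLOW(<decls>) = { ) }.
In <decls> -> ] <elsepart> ]: add FIRST(]) = { ] }.
In <elsepart> -> <elsepart> <program>: add FIRST(<program>) = { ), ], id, void }.
Union: FOLLOW(<elsepart>) = { ), ], id, void }.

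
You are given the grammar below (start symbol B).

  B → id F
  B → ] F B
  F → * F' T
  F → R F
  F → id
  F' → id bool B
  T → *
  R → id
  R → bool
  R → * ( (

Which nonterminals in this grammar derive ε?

{ } (none)

No nonterminal has an empty production or an RHS whose symbols are all nullable.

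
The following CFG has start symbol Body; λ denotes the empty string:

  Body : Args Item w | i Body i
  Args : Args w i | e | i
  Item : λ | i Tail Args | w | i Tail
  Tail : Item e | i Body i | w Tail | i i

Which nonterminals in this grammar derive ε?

{ Item }

Directly nullable (have an λ-production): Item.
No other nonterminal has a production whose RHS symbols are all nullable.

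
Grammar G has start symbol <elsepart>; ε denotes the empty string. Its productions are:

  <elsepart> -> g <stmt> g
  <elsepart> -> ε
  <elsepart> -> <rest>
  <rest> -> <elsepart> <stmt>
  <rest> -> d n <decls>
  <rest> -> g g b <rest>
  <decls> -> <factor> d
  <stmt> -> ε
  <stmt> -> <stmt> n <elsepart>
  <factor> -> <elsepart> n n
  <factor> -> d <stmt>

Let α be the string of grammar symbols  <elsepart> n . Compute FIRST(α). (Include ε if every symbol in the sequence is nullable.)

Add FIRST(<elsepart>)\{ε} = { d, g, n }; <elsepart> is nullable, continue.
n is a terminal; add {n} and stop.

{ d, g, n }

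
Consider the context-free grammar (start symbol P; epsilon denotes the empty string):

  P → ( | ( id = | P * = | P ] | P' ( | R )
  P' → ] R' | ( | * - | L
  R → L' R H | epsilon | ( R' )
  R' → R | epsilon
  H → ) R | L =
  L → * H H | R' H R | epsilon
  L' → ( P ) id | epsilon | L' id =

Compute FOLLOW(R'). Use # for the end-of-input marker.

{ (, ), *, =, id }

In P' → ] R': R' is at the end, add FOLLOW(P') = { ( }.
In R → ( R' ): add FIRST()) = { ) }.
In L → R' H R: add FIRST(H R) = { (, ), *, =, id }.
Union: FOLLOW(R') = { (, ), *, =, id }.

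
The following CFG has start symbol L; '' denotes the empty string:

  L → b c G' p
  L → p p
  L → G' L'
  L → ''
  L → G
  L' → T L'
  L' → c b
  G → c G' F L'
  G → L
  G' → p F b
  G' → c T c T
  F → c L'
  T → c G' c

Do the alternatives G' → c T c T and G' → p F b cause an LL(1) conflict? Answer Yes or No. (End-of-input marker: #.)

FIRST(c T c T) = { c } and FIRST(p F b) = { p }.
The FIRST sets are disjoint and neither alternative is nullable — no conflict.

No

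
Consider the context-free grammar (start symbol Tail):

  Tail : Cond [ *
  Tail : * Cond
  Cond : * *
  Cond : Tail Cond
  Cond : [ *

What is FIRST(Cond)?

{ *, [ }

Cond : * * contributes {*}.
From Cond : Tail Cond: add FIRST(Tail) = { *, [ }.
Cond : [ * contributes {[}.
Union: FIRST(Cond) = { *, [ }.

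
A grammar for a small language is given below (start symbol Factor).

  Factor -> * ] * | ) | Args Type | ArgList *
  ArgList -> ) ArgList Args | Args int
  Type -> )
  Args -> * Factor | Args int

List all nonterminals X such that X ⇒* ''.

{ } (none)

No nonterminal has an empty production or an RHS whose symbols are all nullable.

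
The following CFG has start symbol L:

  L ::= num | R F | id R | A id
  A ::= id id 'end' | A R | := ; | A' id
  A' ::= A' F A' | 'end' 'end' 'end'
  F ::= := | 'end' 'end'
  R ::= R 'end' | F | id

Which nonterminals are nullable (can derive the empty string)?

{ } (none)

No nonterminal has an empty production or an RHS whose symbols are all nullable.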